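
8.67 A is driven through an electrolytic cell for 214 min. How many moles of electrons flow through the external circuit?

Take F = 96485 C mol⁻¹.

1.15 mol

Q = I·t = 8.670 A × 12840 s = 111300 C.
n(e⁻) = Q/F = 111300 / 96485 = 1.15 mol.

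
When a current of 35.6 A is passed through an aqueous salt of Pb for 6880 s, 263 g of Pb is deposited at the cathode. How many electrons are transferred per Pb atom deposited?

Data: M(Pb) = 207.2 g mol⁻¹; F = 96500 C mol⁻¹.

2

Q = I·t = 35.60 A × 6880.0 s = 244900 C, so n(e⁻) = 244900/96500 = 2.538 mol.
n(Pb) deposited = 263 / 207.2 = 1.269 mol.
Electrons per atom = n(e⁻)/n(Pb) = 2.538 / 1.269 = 2.00 ≈ 2, so the ion is Pb²⁺.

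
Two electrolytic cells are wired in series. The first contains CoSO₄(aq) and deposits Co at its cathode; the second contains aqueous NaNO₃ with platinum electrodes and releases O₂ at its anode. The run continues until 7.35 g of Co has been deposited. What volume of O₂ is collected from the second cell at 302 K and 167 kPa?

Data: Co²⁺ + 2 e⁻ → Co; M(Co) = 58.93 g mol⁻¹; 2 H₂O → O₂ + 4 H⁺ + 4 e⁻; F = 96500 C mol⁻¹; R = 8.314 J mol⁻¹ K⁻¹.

0.938 L

n(Co) = 7.35 / 58.93 = 0.1247 mol, so n(e⁻) = 2 × 0.1247 = 0.2494 mol.
The cells are in series, so the same 0.2494 mol of electrons passes through the second cell.
2 H₂O → O₂ + 4 H⁺ + 4 e⁻ — 4 mol e⁻ per mol O₂, so n(O₂) = 0.2494/4 = 0.06236 mol.
V = nRT/P = (0.06236 × 8.314 × 302) / (167 × 10³) = 9.38 × 10⁻⁴ m³ = 0.938 L.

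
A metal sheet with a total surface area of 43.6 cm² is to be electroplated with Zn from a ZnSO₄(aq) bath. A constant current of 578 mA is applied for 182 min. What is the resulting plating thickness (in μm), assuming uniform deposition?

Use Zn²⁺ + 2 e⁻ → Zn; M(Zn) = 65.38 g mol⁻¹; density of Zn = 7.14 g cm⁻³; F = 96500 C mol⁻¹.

Q = I·t = 0.5780 × 10920 = 6312 C; n(e⁻) = 0.06541 mol.
n(Zn) = n(e⁻)/2 = 0.03270 mol, so m = 0.03270 × 65.38 = 2.138 g.
Volume = m/ρ = 2.138 / 7.14 = 0.2995 cm³.
Thickness = V/A = 0.2995 / 43.6 = 0.00687 cm = 68.7 μm.

68.7 μm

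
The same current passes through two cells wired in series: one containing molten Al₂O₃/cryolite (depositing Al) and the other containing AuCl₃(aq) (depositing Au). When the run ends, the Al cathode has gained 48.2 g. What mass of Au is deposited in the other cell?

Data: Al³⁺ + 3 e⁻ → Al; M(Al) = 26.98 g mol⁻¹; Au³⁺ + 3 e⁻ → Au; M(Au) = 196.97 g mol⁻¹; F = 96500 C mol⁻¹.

n(Al) = 48.2 / 26.98 = 1.787 mol.
Since Al³⁺ + 3 e⁻ → Al, n(e⁻) passed = 3 × 1.787 = 5.360 mol.
Cells in series carry the same charge, so the same 5.360 mol of electrons passes through cell 2.
Au³⁺ + 3 e⁻ → Au, so n(Au) = 5.360 / 3 = 1.787 mol.
m(Au) = 1.787 × 196.97 = 352 g.

352 g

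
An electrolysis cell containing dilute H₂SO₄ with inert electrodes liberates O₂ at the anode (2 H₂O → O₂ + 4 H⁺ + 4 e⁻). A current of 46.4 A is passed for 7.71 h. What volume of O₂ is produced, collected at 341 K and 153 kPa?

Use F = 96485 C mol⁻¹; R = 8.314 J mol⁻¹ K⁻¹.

Q = I·t = 46.40 A × 27756 s = 1288000 C.
n(e⁻) = Q/F = 1288000 / 96485 = 13.35 mol.
4 electrons are transferred per O₂ molecule, so n(O₂) = 13.35 / 4 = 3.337 mol.
V = nRT/P = (3.337 × 8.314 × 341) / (153 × 10³ Pa) = 0.0618 m³ = 61.8 L.

61.8 L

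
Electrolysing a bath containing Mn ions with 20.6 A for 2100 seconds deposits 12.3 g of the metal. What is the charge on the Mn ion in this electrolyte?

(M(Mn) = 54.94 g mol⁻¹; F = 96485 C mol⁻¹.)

+2

Q = I·t = 20.60 A × 2100.0 s = 43260 C, so n(e⁻) = 43260/96485 = 0.4484 mol.
n(Mn) deposited = 12.3 / 54.94 = 0.2239 mol.
Electrons per atom = n(e⁻)/n(Mn) = 0.4484 / 0.2239 = 2.00 ≈ 2, so the ion is Mn²⁺.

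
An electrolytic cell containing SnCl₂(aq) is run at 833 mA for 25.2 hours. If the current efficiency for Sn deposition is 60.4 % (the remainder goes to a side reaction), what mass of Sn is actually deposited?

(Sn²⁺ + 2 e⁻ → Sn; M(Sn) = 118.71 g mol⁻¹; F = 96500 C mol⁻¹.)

Q = I·t = 0.8330 × 90720 = 75570 C.
n(e⁻) = 75570/96500 = 0.7831 mol; theoretically n(Sn) = 0.7831/2 = 0.3916 mol, m_theo = 46.48 g.
At 60.4 % efficiency, m_actual = 0.604 × 46.48 = 28.1 g.

28.1 g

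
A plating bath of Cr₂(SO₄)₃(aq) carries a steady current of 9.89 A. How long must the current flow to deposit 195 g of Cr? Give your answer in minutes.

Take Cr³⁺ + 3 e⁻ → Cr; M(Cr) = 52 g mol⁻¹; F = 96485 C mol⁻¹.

n(Cr) = m/M = 195 / 52 = 3.750 mol.
Each Cr atom requires 3 electrons, so n(e⁻) = 3 × 3.750 = 11.25 mol.
Q = n(e⁻)·F = 11.25 × 96485 = 1085000 C.
t = Q/I = 1085000 / 9.890 A = 109800 s = 1830 min.

1830 min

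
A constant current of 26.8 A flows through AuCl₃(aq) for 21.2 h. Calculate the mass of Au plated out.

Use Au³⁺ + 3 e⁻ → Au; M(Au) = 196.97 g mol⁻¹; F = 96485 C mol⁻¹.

1390 g

Q = I·t = 26.80 A × 76320 s = 2045000 C.
n(e⁻) = Q/F = 2045000 / 96485 = 21.20 mol.
Au³⁺ + 3 e⁻ → Au, so n(Au) = n(e⁻)/3 = 7.066 mol.
m = n·M = 7.066 × 196.97 = 1390 g.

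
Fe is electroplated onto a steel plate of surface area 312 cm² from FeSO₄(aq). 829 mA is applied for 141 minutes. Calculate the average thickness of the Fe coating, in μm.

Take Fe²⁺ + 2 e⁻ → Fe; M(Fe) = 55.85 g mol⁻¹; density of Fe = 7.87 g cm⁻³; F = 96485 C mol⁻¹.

8.27 μm

Q = I·t = 0.8290 × 8460.0 = 7013 C; n(e⁻) = 0.07269 mol.
n(Fe) = n(e⁻)/2 = 0.03634 mol, so m = 0.03634 × 55.85 = 2.030 g.
Volume = m/ρ = 2.030 / 7.87 = 0.2579 cm³.
Thickness = V/A = 0.2579 / 312 = 8.27 × 10⁻⁴ cm = 8.27 μm.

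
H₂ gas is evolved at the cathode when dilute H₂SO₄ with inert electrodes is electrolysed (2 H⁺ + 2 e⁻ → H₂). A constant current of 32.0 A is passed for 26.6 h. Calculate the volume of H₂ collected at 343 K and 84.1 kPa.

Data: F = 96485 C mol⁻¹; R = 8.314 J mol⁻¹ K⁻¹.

538 L

Q = I·t = 32.00 A × 95760 s = 3064000 C.
n(e⁻) = Q/F = 3064000 / 96485 = 31.76 mol.
2 electrons are transferred per H₂ molecule, so n(H₂) = 31.76 / 2 = 15.88 mol.
V = nRT/P = (15.88 × 8.314 × 343) / (84.1 × 10³ Pa) = 0.538 m³ = 538 L.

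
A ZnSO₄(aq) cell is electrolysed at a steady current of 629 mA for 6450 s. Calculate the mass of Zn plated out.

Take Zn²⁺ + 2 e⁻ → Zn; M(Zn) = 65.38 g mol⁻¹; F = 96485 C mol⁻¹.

Q = I·t = 0.6290 A × 6450.0 s = 4057 C.
n(e⁻) = Q/F = 4057 / 96485 = 0.04205 mol.
Zn²⁺ + 2 e⁻ → Zn, so n(Zn) = n(e⁻)/2 = 0.02102 mol.
m = n·M = 0.02102 × 65.38 = 1.37 g.

1.37 g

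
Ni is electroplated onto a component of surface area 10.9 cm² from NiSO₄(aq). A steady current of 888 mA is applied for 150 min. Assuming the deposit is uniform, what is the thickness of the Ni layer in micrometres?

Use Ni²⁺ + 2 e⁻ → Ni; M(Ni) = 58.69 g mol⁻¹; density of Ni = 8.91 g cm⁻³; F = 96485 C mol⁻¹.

Q = I·t = 0.8880 × 9000.0 = 7992 C; n(e⁻) = 0.08283 mol.
n(Ni) = n(e⁻)/2 = 0.04142 mol, so m = 0.04142 × 58.69 = 2.431 g.
Volume = m/ρ = 2.431 / 8.91 = 0.2728 cm³.
Thickness = V/A = 0.2728 / 10.9 = 0.0250 cm = 250 μm.

250 μm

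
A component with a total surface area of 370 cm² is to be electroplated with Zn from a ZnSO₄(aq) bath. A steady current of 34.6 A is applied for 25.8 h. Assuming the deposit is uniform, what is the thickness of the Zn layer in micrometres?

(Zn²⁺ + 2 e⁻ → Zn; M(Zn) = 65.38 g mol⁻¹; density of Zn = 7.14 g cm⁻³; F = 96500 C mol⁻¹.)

4120 μm

Q = I·t = 34.60 × 92880 = 3214000 C; n(e⁻) = 33.30 mol.
n(Zn) = n(e⁻)/2 = 16.65 mol, so m = 16.65 × 65.38 = 1089 g.
Volume = m/ρ = 1089 / 7.14 = 152.5 cm³.
Thickness = V/A = 152.5 / 370 = 0.412 cm = 4120 μm.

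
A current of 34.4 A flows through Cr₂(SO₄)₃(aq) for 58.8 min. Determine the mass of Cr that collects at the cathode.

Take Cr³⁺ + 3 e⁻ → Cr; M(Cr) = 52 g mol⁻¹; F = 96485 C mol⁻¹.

Q = I·t = 34.40 A × 3528.0 s = 121400 C.
n(e⁻) = Q/F = 121400 / 96485 = 1.258 mol.
Cr³⁺ + 3 e⁻ → Cr, so n(Cr) = n(e⁻)/3 = 0.4193 mol.
m = n·M = 0.4193 × 52 = 21.8 g.

21.8 g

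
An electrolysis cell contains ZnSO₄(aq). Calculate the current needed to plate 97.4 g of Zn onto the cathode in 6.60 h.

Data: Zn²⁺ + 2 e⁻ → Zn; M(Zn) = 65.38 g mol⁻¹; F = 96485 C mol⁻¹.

n(Zn) = 97.4 / 65.38 = 1.490 mol.
n(e⁻) = 2 × 1.490 = 2.980 mol.
Q = n(e⁻)·F = 2.980 × 96485 = 287500 C.
I = Q/t = 287500 / 23760 s = 12.1 A.

12.1 A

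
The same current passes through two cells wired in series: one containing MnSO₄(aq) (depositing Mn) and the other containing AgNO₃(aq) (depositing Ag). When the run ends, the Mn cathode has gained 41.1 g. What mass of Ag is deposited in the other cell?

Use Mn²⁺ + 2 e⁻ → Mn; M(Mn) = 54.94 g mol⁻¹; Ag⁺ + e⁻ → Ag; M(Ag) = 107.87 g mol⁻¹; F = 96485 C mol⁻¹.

n(Mn) = 41.1 / 54.94 = 0.7481 mol.
Since Mn²⁺ + 2 e⁻ → Mn, n(e⁻) passed = 2 × 0.7481 = 1.496 mol.
Cells in series carry the same charge, so the same 1.496 mol of electrons passes through cell 2.
Ag⁺ + e⁻ → Ag, so n(Ag) = 1.496 / 1 = 1.496 mol.
m(Ag) = 1.496 × 107.87 = 161 g.

161 g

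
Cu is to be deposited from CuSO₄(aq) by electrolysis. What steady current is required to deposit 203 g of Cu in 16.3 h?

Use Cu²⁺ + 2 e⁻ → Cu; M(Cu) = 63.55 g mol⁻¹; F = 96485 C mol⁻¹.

10.5 A

n(Cu) = 203 / 63.55 = 3.194 mol.
n(e⁻) = 2 × 3.194 = 6.389 mol.
Q = n(e⁻)·F = 6.389 × 96485 = 616400 C.
I = Q/t = 616400 / 58680 s = 10.5 A.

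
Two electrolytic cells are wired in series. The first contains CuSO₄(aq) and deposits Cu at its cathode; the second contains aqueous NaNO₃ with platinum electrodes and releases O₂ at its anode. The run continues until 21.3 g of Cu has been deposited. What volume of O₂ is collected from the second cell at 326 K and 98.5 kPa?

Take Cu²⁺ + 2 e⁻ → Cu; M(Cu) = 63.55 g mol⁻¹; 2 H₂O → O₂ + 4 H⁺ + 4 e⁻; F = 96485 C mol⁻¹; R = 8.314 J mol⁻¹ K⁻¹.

n(Cu) = 21.3 / 63.55 = 0.3352 mol, so n(e⁻) = 2 × 0.3352 = 0.6703 mol.
The cells are in series, so the same 0.6703 mol of electrons passes through the second cell.
2 H₂O → O₂ + 4 H⁺ + 4 e⁻ — 4 mol e⁻ per mol O₂, so n(O₂) = 0.6703/4 = 0.1676 mol.
V = nRT/P = (0.1676 × 8.314 × 326) / (98.5 × 10³) = 0.00461 m³ = 4.61 L.

4.61 L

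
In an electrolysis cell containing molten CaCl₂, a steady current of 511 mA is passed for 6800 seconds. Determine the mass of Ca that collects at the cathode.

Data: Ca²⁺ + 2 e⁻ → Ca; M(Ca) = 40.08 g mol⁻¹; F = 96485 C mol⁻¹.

0.722 g

Q = I·t = 0.5110 A × 6800.0 s = 3475 C.
n(e⁻) = Q/F = 3475 / 96485 = 0.03601 mol.
Ca²⁺ + 2 e⁻ → Ca, so n(Ca) = n(e⁻)/2 = 0.01801 mol.
m = n·M = 0.01801 × 40.08 = 0.722 g.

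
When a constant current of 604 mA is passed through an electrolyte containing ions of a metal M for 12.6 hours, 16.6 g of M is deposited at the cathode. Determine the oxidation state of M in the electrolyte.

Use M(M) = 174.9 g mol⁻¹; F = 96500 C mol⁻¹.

Q = I·t = 0.6040 A × 45360 s = 27400 C, so n(e⁻) = 27400/96500 = 0.2839 mol.
n(M) deposited = 16.6 / 174.9 = 0.09491 mol.
Electrons per atom = n(e⁻)/n(M) = 0.2839 / 0.09491 = 2.99 ≈ 3, so the ion is M³⁺.

+3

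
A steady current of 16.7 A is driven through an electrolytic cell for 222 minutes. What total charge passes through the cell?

2.22 × 10⁵ C

Q = I·t = 16.70 A × 13320 s = 2.22 × 10⁵ C.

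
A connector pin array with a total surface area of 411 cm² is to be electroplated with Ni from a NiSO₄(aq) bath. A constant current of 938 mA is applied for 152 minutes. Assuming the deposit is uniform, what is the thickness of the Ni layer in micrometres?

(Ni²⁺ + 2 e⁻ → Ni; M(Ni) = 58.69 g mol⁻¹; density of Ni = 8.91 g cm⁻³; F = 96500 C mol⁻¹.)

7.10 μm

Q = I·t = 0.9380 × 9120.0 = 8555 C; n(e⁻) = 0.08865 mol.
n(Ni) = n(e⁻)/2 = 0.04432 mol, so m = 0.04432 × 58.69 = 2.601 g.
Volume = m/ρ = 2.601 / 8.91 = 0.2920 cm³.
Thickness = V/A = 0.2920 / 411 = 7.10 × 10⁻⁴ cm = 7.10 μm.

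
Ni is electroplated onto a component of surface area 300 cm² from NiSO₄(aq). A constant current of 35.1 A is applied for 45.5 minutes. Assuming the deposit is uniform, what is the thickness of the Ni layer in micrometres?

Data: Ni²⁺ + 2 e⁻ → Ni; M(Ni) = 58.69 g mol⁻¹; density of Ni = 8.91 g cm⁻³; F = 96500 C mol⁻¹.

Q = I·t = 35.10 × 2730.0 = 95820 C; n(e⁻) = 0.9930 mol.
n(Ni) = n(e⁻)/2 = 0.4965 mol, so m = 0.4965 × 58.69 = 29.14 g.
Volume = m/ρ = 29.14 / 8.91 = 3.270 cm³.
Thickness = V/A = 3.270 / 300 = 0.0109 cm = 109 μm.

109 μm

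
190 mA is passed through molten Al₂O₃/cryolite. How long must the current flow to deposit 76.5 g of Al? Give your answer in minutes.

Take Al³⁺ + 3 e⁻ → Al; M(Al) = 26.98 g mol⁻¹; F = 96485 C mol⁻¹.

72000 min

n(Al) = m/M = 76.5 / 26.98 = 2.835 mol.
Each Al atom requires 3 electrons, so n(e⁻) = 3 × 2.835 = 8.506 mol.
Q = n(e⁻)·F = 8.506 × 96485 = 820700 C.
t = Q/I = 820700 / 0.1900 A = 4320000 s = 72000 min.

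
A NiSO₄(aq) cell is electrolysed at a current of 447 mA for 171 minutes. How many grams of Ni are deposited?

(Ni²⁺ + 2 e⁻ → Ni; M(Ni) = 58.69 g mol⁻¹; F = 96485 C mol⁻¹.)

Q = I·t = 0.4470 A × 10260 s = 4586 C.
n(e⁻) = Q/F = 4586 / 96485 = 0.04753 mol.
Ni²⁺ + 2 e⁻ → Ni, so n(Ni) = n(e⁻)/2 = 0.02377 mol.
m = n·M = 0.02377 × 58.69 = 1.39 g.

1.39 g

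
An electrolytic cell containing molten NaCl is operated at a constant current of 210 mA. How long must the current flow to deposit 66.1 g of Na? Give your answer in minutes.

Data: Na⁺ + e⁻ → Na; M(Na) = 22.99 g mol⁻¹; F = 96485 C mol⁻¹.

22000 min

n(Na) = m/M = 66.1 / 22.99 = 2.875 mol.
Each Na atom requires 1 electron, so n(e⁻) = 1 × 2.875 = 2.875 mol.
Q = n(e⁻)·F = 2.875 × 96485 = 277400 C.
t = Q/I = 277400 / 0.2100 A = 1321000 s = 22000 min.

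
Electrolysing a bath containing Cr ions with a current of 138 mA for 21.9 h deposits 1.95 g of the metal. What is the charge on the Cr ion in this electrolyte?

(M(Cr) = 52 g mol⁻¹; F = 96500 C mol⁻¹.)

+3

Q = I·t = 0.1380 A × 78840 s = 10880 C, so n(e⁻) = 10880/96500 = 0.1127 mol.
n(Cr) deposited = 1.95 / 52 = 0.03750 mol.
Electrons per atom = n(e⁻)/n(Cr) = 0.1127 / 0.03750 = 3.01 ≈ 3, so the ion is Cr³⁺.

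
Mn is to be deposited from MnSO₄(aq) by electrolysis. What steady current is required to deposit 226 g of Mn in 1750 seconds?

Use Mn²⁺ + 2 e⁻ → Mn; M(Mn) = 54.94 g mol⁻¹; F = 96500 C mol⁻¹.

454 A

n(Mn) = 226 / 54.94 = 4.114 mol.
n(e⁻) = 2 × 4.114 = 8.227 mol.
Q = n(e⁻)·F = 8.227 × 96500 = 793900 C.
I = Q/t = 793900 / 1750.0 s = 454 A.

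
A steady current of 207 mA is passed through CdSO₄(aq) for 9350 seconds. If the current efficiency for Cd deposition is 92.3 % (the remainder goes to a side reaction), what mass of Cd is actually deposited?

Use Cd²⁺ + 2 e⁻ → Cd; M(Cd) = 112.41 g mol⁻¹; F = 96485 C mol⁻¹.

1.04 g

Q = I·t = 0.2070 × 9350.0 = 1935 C.
n(e⁻) = 1935/96485 = 0.02006 mol; theoretically n(Cd) = 0.02006/2 = 0.01003 mol, m_theo = 1.127 g.
At 92.3 % efficiency, m_actual = 0.923 × 1.127 = 1.04 g.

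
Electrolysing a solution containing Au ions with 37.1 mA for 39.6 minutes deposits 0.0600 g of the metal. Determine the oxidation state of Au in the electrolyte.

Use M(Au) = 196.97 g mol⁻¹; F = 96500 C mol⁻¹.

Q = I·t = 0.03710 A × 2376.0 s = 88.15 C, so n(e⁻) = 88.15/96500 = 0.0009135 mol.
n(Au) deposited = 0.0600 / 196.97 = 0.0003046 mol.
Electrons per atom = n(e⁻)/n(Au) = 0.0009135 / 0.0003046 = 3.00 ≈ 3, so the ion is Au³⁺.

+3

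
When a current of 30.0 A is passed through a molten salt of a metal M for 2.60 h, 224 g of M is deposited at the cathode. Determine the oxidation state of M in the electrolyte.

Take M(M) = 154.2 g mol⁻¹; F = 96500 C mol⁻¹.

Q = I·t = 30.00 A × 9360.0 s = 280800 C, so n(e⁻) = 280800/96500 = 2.910 mol.
n(M) deposited = 224 / 154.2 = 1.453 mol.
Electrons per atom = n(e⁻)/n(M) = 2.910 / 1.453 = 2.00 ≈ 2, so the ion is M²⁺.

+2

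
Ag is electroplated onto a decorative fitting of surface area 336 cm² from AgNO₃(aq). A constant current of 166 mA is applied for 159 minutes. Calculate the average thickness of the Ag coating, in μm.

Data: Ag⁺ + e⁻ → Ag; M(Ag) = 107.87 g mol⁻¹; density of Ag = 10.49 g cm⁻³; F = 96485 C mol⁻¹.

5.02 μm

Q = I·t = 0.1660 × 9540.0 = 1584 C; n(e⁻) = 0.01641 mol.
n(Ag) = n(e⁻)/1 = 0.01641 mol, so m = 0.01641 × 107.87 = 1.771 g.
Volume = m/ρ = 1.771 / 10.49 = 0.1688 cm³.
Thickness = V/A = 0.1688 / 336 = 5.02 × 10⁻⁴ cm = 5.02 μm.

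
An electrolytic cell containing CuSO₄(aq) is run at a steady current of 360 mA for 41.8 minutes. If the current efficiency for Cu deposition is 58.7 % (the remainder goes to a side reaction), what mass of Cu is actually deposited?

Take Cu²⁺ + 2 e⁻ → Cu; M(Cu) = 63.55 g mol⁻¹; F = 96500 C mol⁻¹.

Q = I·t = 0.3600 × 2508.0 = 902.9 C.
n(e⁻) = 902.9/96500 = 0.009356 mol; theoretically n(Cu) = 0.009356/2 = 0.004678 mol, m_theo = 0.2973 g.
At 58.7 % efficiency, m_actual = 0.587 × 0.2973 = 0.175 g.

0.175 g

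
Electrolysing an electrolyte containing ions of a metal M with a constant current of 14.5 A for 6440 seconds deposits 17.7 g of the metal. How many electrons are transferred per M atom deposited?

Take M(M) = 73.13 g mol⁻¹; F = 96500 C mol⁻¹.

4

Q = I·t = 14.50 A × 6440.0 s = 93380 C, so n(e⁻) = 93380/96500 = 0.9677 mol.
n(M) deposited = 17.7 / 73.13 = 0.2420 mol.
Electrons per atom = n(e⁻)/n(M) = 0.9677 / 0.2420 = 4.00 ≈ 4, so the ion is M⁴⁺.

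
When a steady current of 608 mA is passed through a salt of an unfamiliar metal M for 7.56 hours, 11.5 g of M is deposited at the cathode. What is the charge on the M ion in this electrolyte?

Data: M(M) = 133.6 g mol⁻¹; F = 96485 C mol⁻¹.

Q = I·t = 0.6080 A × 27216 s = 16550 C, so n(e⁻) = 16550/96485 = 0.1715 mol.
n(M) deposited = 11.5 / 133.6 = 0.08608 mol.
Electrons per atom = n(e⁻)/n(M) = 0.1715 / 0.08608 = 1.99 ≈ 2, so the ion is M²⁺.

+2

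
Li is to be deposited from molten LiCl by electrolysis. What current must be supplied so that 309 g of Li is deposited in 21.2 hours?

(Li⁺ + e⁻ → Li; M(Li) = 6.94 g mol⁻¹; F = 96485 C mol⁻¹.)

n(Li) = 309 / 6.94 = 44.52 mol.
n(e⁻) = 1 × 44.52 = 44.52 mol.
Q = n(e⁻)·F = 44.52 × 96485 = 4296000 C.
I = Q/t = 4296000 / 76320 s = 56.3 A.

56.3 A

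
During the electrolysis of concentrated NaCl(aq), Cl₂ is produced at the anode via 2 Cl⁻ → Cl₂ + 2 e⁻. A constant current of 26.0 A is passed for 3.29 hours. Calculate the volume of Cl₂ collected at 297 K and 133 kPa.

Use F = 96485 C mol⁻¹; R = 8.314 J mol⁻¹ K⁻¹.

29.6 L

Q = I·t = 26.00 A × 11844 s = 307900 C.
n(e⁻) = Q/F = 307900 / 96485 = 3.192 mol.
2 electrons are transferred per Cl₂ molecule, so n(Cl₂) = 3.192 / 2 = 1.596 mol.
V = nRT/P = (1.596 × 8.314 × 297) / (133 × 10³ Pa) = 0.0296 m³ = 29.6 L.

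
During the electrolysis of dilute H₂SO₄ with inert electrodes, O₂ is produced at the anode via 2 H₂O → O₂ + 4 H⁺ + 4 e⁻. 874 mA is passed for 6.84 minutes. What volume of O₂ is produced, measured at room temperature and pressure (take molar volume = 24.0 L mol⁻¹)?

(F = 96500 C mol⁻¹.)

Q = I·t = 0.8740 A × 410.40 s = 358.7 C.
n(e⁻) = Q/F = 358.7 / 96500 = 0.003717 mol.
4 electrons are transferred per O₂ molecule, so n(O₂) = 0.003717 / 4 = 0.0009292 mol.
V = n × V_m = 0.0009292 × 24.0 = 0.0223 L.

0.0223 L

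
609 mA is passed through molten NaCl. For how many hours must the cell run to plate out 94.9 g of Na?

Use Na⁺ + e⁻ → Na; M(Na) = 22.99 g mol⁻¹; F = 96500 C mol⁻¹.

n(Na) = m/M = 94.9 / 22.99 = 4.128 mol.
Each Na atom requires 1 electron, so n(e⁻) = 1 × 4.128 = 4.128 mol.
Q = n(e⁻)·F = 4.128 × 96500 = 398300 C.
t = Q/I = 398300 / 0.6090 A = 654100 s = 182 h.

182 h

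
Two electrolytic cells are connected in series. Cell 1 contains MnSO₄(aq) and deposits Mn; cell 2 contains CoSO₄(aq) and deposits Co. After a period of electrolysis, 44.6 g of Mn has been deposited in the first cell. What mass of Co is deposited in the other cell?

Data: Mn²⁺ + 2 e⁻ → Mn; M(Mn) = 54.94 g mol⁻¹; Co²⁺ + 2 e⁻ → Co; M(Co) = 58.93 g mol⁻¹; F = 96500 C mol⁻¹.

47.8 g

n(Mn) = 44.6 / 54.94 = 0.8118 mol.
Since Mn²⁺ + 2 e⁻ → Mn, n(e⁻) passed = 2 × 0.8118 = 1.624 mol.
Cells in series carry the same charge, so the same 1.624 mol of electrons passes through cell 2.
Co²⁺ + 2 e⁻ → Co, so n(Co) = 1.624 / 2 = 0.8118 mol.
m(Co) = 0.8118 × 58.93 = 47.8 g.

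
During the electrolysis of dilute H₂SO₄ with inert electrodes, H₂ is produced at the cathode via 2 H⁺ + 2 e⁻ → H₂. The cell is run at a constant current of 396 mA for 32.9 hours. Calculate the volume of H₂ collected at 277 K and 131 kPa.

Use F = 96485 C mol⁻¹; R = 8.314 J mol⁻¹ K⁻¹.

4.27 L

Q = I·t = 0.3960 A × 118440 s = 46900 C.
n(e⁻) = Q/F = 46900 / 96485 = 0.4861 mol.
2 electrons are transferred per H₂ molecule, so n(H₂) = 0.4861 / 2 = 0.2431 mol.
V = nRT/P = (0.2431 × 8.314 × 277) / (131 × 10³ Pa) = 0.00427 m³ = 4.27 L.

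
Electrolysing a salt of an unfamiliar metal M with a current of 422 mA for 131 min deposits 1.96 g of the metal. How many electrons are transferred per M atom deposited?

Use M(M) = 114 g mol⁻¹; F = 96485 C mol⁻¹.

Q = I·t = 0.4220 A × 7860.0 s = 3317 C, so n(e⁻) = 3317/96485 = 0.03438 mol.
n(M) deposited = 1.96 / 114 = 0.01719 mol.
Electrons per atom = n(e⁻)/n(M) = 0.03438 / 0.01719 = 2.00 ≈ 2, so the ion is M²⁺.

2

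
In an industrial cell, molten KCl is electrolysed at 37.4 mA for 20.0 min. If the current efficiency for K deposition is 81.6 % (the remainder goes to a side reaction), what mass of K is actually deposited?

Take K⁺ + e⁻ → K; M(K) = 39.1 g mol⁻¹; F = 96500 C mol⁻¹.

Q = I·t = 0.03740 × 1200.0 = 44.88 C.
n(e⁻) = 44.88/96500 = 0.0004651 mol; theoretically n(K) = 0.0004651/1 = 0.0004651 mol, m_theo = 0.01818 g.
At 81.6 % efficiency, m_actual = 0.816 × 0.01818 = 0.0148 g.

0.0148 g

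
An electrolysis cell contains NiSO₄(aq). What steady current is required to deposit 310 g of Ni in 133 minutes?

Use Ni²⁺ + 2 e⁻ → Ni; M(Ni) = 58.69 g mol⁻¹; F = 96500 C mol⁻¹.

128 A

n(Ni) = 310 / 58.69 = 5.282 mol.
n(e⁻) = 2 × 5.282 = 10.56 mol.
Q = n(e⁻)·F = 10.56 × 96500 = 1019000 C.
I = Q/t = 1019000 / 7980.0 s = 128 A.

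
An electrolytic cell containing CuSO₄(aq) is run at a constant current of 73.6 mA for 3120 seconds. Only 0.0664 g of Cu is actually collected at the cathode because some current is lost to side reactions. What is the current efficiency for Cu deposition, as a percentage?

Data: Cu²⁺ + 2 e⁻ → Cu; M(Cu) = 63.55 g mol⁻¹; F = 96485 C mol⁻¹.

87.8 %

Q = I·t = 0.07360 × 3120.0 = 229.6 C; n(e⁻) = 229.6/96485 = 0.002380 mol.
Theoretical n(Cu) = n(e⁻)/2 = 0.001190 mol, i.e. m_theo = 0.001190 × 63.55 = 0.07562 g.
Efficiency = m_actual / m_theo = 0.0664 / 0.07562 = 87.8 %.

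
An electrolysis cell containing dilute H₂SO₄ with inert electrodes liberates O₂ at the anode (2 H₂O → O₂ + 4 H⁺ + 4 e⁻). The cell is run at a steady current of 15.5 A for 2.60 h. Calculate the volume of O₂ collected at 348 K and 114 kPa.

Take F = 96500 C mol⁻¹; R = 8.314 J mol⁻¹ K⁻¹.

Q = I·t = 15.50 A × 9360.0 s = 145100 C.
n(e⁻) = Q/F = 145100 / 96500 = 1.503 mol.
4 electrons are transferred per O₂ molecule, so n(O₂) = 1.503 / 4 = 0.3759 mol.
V = nRT/P = (0.3759 × 8.314 × 348) / (114 × 10³ Pa) = 0.00954 m³ = 9.54 L.

9.54 L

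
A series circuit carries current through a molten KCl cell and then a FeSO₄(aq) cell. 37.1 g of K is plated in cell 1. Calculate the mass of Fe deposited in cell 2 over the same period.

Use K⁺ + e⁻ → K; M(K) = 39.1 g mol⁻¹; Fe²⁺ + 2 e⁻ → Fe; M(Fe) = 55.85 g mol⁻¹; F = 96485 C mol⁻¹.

n(K) = 37.1 / 39.1 = 0.9488 mol.
Since K⁺ + e⁻ → K, n(e⁻) passed = 1 × 0.9488 = 0.9488 mol.
Cells in series carry the same charge, so the same 0.9488 mol of electrons passes through cell 2.
Fe²⁺ + 2 e⁻ → Fe, so n(Fe) = 0.9488 / 2 = 0.4744 mol.
m(Fe) = 0.4744 × 55.85 = 26.5 g.

26.5 g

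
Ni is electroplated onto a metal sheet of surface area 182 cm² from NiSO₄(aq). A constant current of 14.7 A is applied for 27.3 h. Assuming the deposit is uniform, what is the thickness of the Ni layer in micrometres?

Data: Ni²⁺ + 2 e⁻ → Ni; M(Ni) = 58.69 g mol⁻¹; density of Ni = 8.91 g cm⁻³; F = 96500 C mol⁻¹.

2710 μm

Q = I·t = 14.70 × 98280 = 1445000 C; n(e⁻) = 14.97 mol.
n(Ni) = n(e⁻)/2 = 7.486 mol, so m = 7.486 × 58.69 = 439.3 g.
Volume = m/ρ = 439.3 / 8.91 = 49.31 cm³.
Thickness = V/A = 49.31 / 182 = 0.271 cm = 2710 μm.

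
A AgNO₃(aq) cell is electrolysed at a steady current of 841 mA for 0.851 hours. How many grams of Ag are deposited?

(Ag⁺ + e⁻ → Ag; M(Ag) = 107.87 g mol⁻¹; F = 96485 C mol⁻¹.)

Q = I·t = 0.8410 A × 3063.6 s = 2576 C.
n(e⁻) = Q/F = 2576 / 96485 = 0.02670 mol.
Ag⁺ + e⁻ → Ag, so n(Ag) = n(e⁻)/1 = 0.02670 mol.
m = n·M = 0.02670 × 107.87 = 2.88 g.

2.88 g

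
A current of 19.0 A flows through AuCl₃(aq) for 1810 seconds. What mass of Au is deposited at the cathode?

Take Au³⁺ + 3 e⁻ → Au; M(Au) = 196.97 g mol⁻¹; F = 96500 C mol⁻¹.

23.4 g

Q = I·t = 19.00 A × 1810.0 s = 34390 C.
n(e⁻) = Q/F = 34390 / 96500 = 0.3564 mol.
Au³⁺ + 3 e⁻ → Au, so n(Au) = n(e⁻)/3 = 0.1188 mol.
m = n·M = 0.1188 × 196.97 = 23.4 g.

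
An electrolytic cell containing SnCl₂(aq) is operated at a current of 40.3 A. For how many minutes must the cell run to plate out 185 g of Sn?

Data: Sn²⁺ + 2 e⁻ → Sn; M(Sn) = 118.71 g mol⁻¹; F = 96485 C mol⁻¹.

124 min

n(Sn) = m/M = 185 / 118.71 = 1.558 mol.
Each Sn atom requires 2 electrons, so n(e⁻) = 2 × 1.558 = 3.117 mol.
Q = n(e⁻)·F = 3.117 × 96485 = 300700 C.
t = Q/I = 300700 / 40.30 A = 7462 s = 124 min.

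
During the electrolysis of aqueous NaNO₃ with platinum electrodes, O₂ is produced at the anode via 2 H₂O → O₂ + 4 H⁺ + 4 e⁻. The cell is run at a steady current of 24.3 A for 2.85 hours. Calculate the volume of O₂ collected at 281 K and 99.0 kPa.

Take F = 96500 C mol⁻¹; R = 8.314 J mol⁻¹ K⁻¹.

Q = I·t = 24.30 A × 10260 s = 249300 C.
n(e⁻) = Q/F = 249300 / 96500 = 2.584 mol.
4 electrons are transferred per O₂ molecule, so n(O₂) = 2.584 / 4 = 0.6459 mol.
V = nRT/P = (0.6459 × 8.314 × 281) / (99.0 × 10³ Pa) = 0.0152 m³ = 15.2 L.

15.2 L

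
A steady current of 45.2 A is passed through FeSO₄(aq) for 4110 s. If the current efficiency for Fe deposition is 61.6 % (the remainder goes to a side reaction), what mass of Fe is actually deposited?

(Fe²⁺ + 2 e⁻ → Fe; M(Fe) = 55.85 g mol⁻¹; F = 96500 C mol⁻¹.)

33.1 g

Q = I·t = 45.20 × 4110.0 = 185800 C.
n(e⁻) = 185800/96500 = 1.925 mol; theoretically n(Fe) = 1.925/2 = 0.9625 mol, m_theo = 53.76 g.
At 61.6 % efficiency, m_actual = 0.616 × 53.76 = 33.1 g.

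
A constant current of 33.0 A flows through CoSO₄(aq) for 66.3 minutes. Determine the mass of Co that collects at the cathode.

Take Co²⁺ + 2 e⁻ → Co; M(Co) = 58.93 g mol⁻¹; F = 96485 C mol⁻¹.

40.1 g

Q = I·t = 33.00 A × 3978.0 s = 131300 C.
n(e⁻) = Q/F = 131300 / 96485 = 1.361 mol.
Co²⁺ + 2 e⁻ → Co, so n(Co) = n(e⁻)/2 = 0.6803 mol.
m = n·M = 0.6803 × 58.93 = 40.1 g.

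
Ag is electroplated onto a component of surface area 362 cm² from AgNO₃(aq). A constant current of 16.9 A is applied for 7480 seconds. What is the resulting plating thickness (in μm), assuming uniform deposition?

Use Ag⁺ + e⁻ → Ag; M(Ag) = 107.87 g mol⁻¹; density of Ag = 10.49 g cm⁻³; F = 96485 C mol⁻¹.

Q = I·t = 16.90 × 7480.0 = 126400 C; n(e⁻) = 1.310 mol.
n(Ag) = n(e⁻)/1 = 1.310 mol, so m = 1.310 × 107.87 = 141.3 g.
Volume = m/ρ = 141.3 / 10.49 = 13.47 cm³.
Thickness = V/A = 13.47 / 362 = 0.0372 cm = 372 μm.

372 μm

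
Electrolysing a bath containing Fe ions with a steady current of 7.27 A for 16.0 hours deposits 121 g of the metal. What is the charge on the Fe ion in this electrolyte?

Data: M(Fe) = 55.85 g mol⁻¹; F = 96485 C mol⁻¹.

Q = I·t = 7.270 A × 57600 s = 418800 C, so n(e⁻) = 418800/96485 = 4.340 mol.
n(Fe) deposited = 121 / 55.85 = 2.167 mol.
Electrons per atom = n(e⁻)/n(Fe) = 4.340 / 2.167 = 2.00 ≈ 2, so the ion is Fe²⁺.

+2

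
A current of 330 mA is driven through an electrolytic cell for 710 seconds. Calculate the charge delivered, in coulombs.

234 C

Q = I·t = 0.3300 A × 710.00 s = 234 C.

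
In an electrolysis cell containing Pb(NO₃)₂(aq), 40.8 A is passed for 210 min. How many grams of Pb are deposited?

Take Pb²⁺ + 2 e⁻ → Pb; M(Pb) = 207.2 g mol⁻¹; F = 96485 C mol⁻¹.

Q = I·t = 40.80 A × 12600 s = 514100 C.
n(e⁻) = Q/F = 514100 / 96485 = 5.328 mol.
Pb²⁺ + 2 e⁻ → Pb, so n(Pb) = n(e⁻)/2 = 2.664 mol.
m = n·M = 2.664 × 207.2 = 552 g.

552 g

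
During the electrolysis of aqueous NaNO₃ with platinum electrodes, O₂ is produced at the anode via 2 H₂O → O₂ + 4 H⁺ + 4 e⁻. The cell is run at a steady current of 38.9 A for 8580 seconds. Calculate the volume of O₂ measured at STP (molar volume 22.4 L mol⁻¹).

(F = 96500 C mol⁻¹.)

Q = I·t = 38.90 A × 8580.0 s = 333800 C.
n(e⁻) = Q/F = 333800 / 96500 = 3.459 mol.
4 electrons are transferred per O₂ molecule, so n(O₂) = 3.459 / 4 = 0.8647 mol.
V = n × V_m = 0.8647 × 22.4 = 19.4 L.

19.4 L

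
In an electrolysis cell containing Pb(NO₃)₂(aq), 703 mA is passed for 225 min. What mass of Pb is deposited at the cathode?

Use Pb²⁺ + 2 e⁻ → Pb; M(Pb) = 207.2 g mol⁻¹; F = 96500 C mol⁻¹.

Q = I·t = 0.7030 A × 13500 s = 9490 C.
n(e⁻) = Q/F = 9490 / 96500 = 0.09835 mol.
Pb²⁺ + 2 e⁻ → Pb, so n(Pb) = n(e⁻)/2 = 0.04917 mol.
m = n·M = 0.04917 × 207.2 = 10.2 g.

10.2 g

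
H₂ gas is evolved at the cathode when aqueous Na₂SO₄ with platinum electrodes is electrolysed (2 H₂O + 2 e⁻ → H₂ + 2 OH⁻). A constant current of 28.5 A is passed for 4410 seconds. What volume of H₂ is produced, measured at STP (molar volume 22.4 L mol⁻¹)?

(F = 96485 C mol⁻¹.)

14.6 L

Q = I·t = 28.50 A × 4410.0 s = 125700 C.
n(e⁻) = Q/F = 125700 / 96485 = 1.303 mol.
2 electrons are transferred per H₂ molecule, so n(H₂) = 1.303 / 2 = 0.6513 mol.
V = n × V_m = 0.6513 × 22.4 = 14.6 L.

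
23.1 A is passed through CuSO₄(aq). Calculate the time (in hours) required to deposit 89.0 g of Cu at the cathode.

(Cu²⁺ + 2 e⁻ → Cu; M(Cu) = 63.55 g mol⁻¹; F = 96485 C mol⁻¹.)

3.25 h

n(Cu) = m/M = 89.0 / 63.55 = 1.400 mol.
Each Cu atom requires 2 electrons, so n(e⁻) = 2 × 1.400 = 2.801 mol.
Q = n(e⁻)·F = 2.801 × 96485 = 270200 C.
t = Q/I = 270200 / 23.10 A = 11700 s = 3.25 h.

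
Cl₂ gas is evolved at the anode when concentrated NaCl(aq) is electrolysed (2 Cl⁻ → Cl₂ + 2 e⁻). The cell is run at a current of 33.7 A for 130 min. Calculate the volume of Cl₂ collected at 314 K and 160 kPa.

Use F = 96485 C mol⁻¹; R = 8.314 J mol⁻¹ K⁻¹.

22.2 L

Q = I·t = 33.70 A × 7800.0 s = 262900 C.
n(e⁻) = Q/F = 262900 / 96485 = 2.724 mol.
2 electrons are transferred per Cl₂ molecule, so n(Cl₂) = 2.724 / 2 = 1.362 mol.
V = nRT/P = (1.362 × 8.314 × 314) / (160 × 10³ Pa) = 0.0222 m³ = 22.2 L.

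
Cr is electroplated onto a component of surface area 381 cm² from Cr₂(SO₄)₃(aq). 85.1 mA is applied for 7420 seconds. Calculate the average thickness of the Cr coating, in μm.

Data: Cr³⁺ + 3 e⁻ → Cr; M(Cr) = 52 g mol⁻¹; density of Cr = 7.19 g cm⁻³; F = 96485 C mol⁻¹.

Q = I·t = 0.08510 × 7420.0 = 631.4 C; n(e⁻) = 0.006544 mol.
n(Cr) = n(e⁻)/3 = 0.002181 mol, so m = 0.002181 × 52 = 0.1134 g.
Volume = m/ρ = 0.1134 / 7.19 = 0.01578 cm³.
Thickness = V/A = 0.01578 / 381 = 4.14 × 10⁻⁵ cm = 0.414 μm.

0.414 μm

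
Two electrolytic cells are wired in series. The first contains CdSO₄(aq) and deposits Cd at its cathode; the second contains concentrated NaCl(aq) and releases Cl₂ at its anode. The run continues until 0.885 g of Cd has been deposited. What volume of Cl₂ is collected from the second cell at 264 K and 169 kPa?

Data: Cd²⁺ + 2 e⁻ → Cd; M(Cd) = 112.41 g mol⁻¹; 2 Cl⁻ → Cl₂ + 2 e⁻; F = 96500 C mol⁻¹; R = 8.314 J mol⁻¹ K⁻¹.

0.102 L

n(Cd) = 0.885 / 112.41 = 0.007873 mol, so n(e⁻) = 2 × 0.007873 = 0.01575 mol.
The cells are in series, so the same 0.01575 mol of electrons passes through the second cell.
2 Cl⁻ → Cl₂ + 2 e⁻ — 2 mol e⁻ per mol Cl₂, so n(Cl₂) = 0.01575/2 = 0.007873 mol.
V = nRT/P = (0.007873 × 8.314 × 264) / (169 × 10³) = 1.02 × 10⁻⁴ m³ = 0.102 L.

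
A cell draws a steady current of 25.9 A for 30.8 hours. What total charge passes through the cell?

Q = I·t = 25.90 A × 110880 s = 2.87 × 10⁶ C.

2.87 × 10⁶ C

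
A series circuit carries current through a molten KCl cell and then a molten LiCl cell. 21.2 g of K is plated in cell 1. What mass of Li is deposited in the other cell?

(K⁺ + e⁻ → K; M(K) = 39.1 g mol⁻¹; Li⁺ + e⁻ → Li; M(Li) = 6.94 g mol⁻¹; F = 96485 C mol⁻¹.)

n(K) = 21.2 / 39.1 = 0.5422 mol.
Since K⁺ + e⁻ → K, n(e⁻) passed = 1 × 0.5422 = 0.5422 mol.
Cells in series carry the same charge, so the same 0.5422 mol of electrons passes through cell 2.
Li⁺ + e⁻ → Li, so n(Li) = 0.5422 / 1 = 0.5422 mol.
m(Li) = 0.5422 × 6.94 = 3.76 g.

3.76 g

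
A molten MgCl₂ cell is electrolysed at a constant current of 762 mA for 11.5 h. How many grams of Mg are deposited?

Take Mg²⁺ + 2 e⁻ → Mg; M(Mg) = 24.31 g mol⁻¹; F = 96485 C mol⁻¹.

3.97 g

Q = I·t = 0.7620 A × 41400 s = 31550 C.
n(e⁻) = Q/F = 31550 / 96485 = 0.3270 mol.
Mg²⁺ + 2 e⁻ → Mg, so n(Mg) = n(e⁻)/2 = 0.1635 mol.
m = n·M = 0.1635 × 24.31 = 3.97 g.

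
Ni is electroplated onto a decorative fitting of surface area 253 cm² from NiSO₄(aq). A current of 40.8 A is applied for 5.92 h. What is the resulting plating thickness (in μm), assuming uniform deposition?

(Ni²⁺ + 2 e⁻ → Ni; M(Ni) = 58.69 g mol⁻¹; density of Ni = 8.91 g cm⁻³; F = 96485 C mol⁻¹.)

Q = I·t = 40.80 × 21312 = 869500 C; n(e⁻) = 9.012 mol.
n(Ni) = n(e⁻)/2 = 4.506 mol, so m = 4.506 × 58.69 = 264.5 g.
Volume = m/ρ = 264.5 / 8.91 = 29.68 cm³.
Thickness = V/A = 29.68 / 253 = 0.117 cm = 1170 μm.

1170 μm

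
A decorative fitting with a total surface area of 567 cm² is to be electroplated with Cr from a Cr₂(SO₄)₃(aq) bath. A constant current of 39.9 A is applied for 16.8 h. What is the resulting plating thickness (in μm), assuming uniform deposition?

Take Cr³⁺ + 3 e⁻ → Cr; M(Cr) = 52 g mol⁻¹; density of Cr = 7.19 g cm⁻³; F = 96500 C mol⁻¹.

1060 μm

Q = I·t = 39.90 × 60480 = 2413000 C; n(e⁻) = 25.01 mol.
n(Cr) = n(e⁻)/3 = 8.336 mol, so m = 8.336 × 52 = 433.5 g.
Volume = m/ρ = 433.5 / 7.19 = 60.29 cm³.
Thickness = V/A = 60.29 / 567 = 0.106 cm = 1060 μm.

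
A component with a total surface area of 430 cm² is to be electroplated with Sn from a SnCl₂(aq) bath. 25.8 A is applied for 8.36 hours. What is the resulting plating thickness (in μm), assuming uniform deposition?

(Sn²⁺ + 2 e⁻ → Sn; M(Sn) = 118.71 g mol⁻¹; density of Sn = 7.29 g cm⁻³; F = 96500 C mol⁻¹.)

1520 μm

Q = I·t = 25.80 × 30096 = 776500 C; n(e⁻) = 8.046 mol.
n(Sn) = n(e⁻)/2 = 4.023 mol, so m = 4.023 × 118.71 = 477.6 g.
Volume = m/ρ = 477.6 / 7.29 = 65.51 cm³.
Thickness = V/A = 65.51 / 430 = 0.152 cm = 1520 μm.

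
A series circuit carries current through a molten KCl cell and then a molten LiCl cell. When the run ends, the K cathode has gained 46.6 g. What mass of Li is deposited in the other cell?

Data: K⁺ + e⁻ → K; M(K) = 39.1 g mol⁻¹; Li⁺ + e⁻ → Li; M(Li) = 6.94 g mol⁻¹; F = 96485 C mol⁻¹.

8.27 g

n(K) = 46.6 / 39.1 = 1.192 mol.
Since K⁺ + e⁻ → K, n(e⁻) passed = 1 × 1.192 = 1.192 mol.
Cells in series carry the same charge, so the same 1.192 mol of electrons passes through cell 2.
Li⁺ + e⁻ → Li, so n(Li) = 1.192 / 1 = 1.192 mol.
m(Li) = 1.192 × 6.94 = 8.27 g.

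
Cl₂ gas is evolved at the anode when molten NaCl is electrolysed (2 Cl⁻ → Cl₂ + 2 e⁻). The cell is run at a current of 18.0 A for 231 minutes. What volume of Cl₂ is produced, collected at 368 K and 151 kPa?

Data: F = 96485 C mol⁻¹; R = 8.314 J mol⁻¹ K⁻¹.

26.2 L

Q = I·t = 18.00 A × 13860 s = 249500 C.
n(e⁻) = Q/F = 249500 / 96485 = 2.586 mol.
2 electrons are transferred per Cl₂ molecule, so n(Cl₂) = 2.586 / 2 = 1.293 mol.
V = nRT/P = (1.293 × 8.314 × 368) / (151 × 10³ Pa) = 0.0262 m³ = 26.2 L.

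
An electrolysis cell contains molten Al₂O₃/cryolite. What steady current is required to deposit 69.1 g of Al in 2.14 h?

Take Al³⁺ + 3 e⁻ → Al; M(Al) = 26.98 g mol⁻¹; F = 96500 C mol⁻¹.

96.2 A

n(Al) = 69.1 / 26.98 = 2.561 mol.
n(e⁻) = 3 × 2.561 = 7.683 mol.
Q = n(e⁻)·F = 7.683 × 96500 = 741500 C.
I = Q/t = 741500 / 7704.0 s = 96.2 A.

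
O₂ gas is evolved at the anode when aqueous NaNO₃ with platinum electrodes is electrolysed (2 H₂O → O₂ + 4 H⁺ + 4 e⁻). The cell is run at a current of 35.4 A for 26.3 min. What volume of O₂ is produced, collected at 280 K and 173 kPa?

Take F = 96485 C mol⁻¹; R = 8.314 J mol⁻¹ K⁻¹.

Q = I·t = 35.40 A × 1578.0 s = 55860 C.
n(e⁻) = Q/F = 55860 / 96485 = 0.5790 mol.
4 electrons are transferred per O₂ molecule, so n(O₂) = 0.5790 / 4 = 0.1447 mol.
V = nRT/P = (0.1447 × 8.314 × 280) / (173 × 10³ Pa) = 0.00195 m³ = 1.95 L.

1.95 L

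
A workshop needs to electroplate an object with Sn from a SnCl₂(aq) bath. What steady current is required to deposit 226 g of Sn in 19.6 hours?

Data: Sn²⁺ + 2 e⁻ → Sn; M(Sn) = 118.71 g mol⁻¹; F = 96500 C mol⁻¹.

n(Sn) = 226 / 118.71 = 1.904 mol.
n(e⁻) = 2 × 1.904 = 3.808 mol.
Q = n(e⁻)·F = 3.808 × 96500 = 367400 C.
I = Q/t = 367400 / 70560 s = 5.21 A.

5.21 A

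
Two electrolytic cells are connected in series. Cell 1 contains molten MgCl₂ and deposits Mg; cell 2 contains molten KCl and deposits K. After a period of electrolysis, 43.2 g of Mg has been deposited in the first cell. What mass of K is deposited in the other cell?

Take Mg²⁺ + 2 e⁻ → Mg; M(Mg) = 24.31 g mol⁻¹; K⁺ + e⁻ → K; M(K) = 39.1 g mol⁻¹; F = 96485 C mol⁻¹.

139 g

n(Mg) = 43.2 / 24.31 = 1.777 mol.
Since Mg²⁺ + 2 e⁻ → Mg, n(e⁻) passed = 2 × 1.777 = 3.554 mol.
Cells in series carry the same charge, so the same 3.554 mol of electrons passes through cell 2.
K⁺ + e⁻ → K, so n(K) = 3.554 / 1 = 3.554 mol.
m(K) = 3.554 × 39.1 = 139 g.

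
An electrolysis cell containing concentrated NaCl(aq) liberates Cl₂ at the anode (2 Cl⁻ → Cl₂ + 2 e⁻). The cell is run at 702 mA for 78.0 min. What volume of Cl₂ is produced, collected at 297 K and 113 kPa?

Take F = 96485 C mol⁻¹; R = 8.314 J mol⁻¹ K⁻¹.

Q = I·t = 0.7020 A × 4680.0 s = 3285 C.
n(e⁻) = Q/F = 3285 / 96485 = 0.03405 mol.
2 electrons are transferred per Cl₂ molecule, so n(Cl₂) = 0.03405 / 2 = 0.01703 mol.
V = nRT/P = (0.01703 × 8.314 × 297) / (113 × 10³ Pa) = 3.72 × 10⁻⁴ m³ = 0.372 L.

0.372 L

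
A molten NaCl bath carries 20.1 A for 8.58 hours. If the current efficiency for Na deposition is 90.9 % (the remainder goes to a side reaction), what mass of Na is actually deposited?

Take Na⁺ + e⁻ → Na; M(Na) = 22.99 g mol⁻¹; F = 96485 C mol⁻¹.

134 g

Q = I·t = 20.10 × 30888 = 620800 C.
n(e⁻) = 620800/96485 = 6.435 mol; theoretically n(Na) = 6.435/1 = 6.435 mol, m_theo = 147.9 g.
At 90.9 % efficiency, m_actual = 0.909 × 147.9 = 134 g.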